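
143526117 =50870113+92656004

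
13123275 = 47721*275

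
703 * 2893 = 2033779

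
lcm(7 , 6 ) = 42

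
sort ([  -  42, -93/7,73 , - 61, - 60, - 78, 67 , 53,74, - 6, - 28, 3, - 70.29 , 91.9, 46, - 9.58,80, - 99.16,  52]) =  [ - 99.16, -78,  -  70.29, - 61, -60, - 42, - 28, - 93/7, - 9.58 , - 6,3,46,52,53, 67,  73 , 74 , 80,  91.9]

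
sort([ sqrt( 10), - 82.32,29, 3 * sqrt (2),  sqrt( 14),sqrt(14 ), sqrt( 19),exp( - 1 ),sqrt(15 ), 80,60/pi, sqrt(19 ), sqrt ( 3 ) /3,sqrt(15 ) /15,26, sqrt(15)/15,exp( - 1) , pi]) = [ - 82.32,sqrt( 15)/15,sqrt(15) /15, exp( -1), exp( - 1),sqrt(3 )/3,pi, sqrt( 10) , sqrt(14),sqrt(14),sqrt(15 ) , 3*sqrt( 2 ), sqrt( 19 ), sqrt(19 ), 60/pi,26 , 29,80]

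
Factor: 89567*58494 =2^1*3^1*9749^1 *89567^1=5239132098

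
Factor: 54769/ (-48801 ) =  - 3^(-1)*11^1*13^1*383^1 * 16267^( - 1 ) 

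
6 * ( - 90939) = -545634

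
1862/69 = 26+68/69= 26.99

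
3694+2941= 6635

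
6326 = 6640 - 314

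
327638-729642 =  - 402004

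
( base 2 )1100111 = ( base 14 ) 75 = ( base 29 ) 3G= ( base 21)4J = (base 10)103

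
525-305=220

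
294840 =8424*35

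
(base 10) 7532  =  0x1d6c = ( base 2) 1110101101100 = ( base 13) 3575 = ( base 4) 1311230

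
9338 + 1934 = 11272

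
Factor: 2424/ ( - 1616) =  - 3/2= - 2^(  -  1)*3^1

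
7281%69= 36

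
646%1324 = 646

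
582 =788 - 206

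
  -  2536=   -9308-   -  6772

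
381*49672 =18925032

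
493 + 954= 1447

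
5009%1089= 653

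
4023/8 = 4023/8 = 502.88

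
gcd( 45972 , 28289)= 1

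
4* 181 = 724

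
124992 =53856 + 71136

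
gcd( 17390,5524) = 2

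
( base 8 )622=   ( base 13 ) 24c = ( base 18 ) 146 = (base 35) BH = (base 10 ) 402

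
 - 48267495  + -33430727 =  - 81698222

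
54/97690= 27/48845 = 0.00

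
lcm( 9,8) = 72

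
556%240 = 76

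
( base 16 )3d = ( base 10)61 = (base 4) 331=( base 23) 2f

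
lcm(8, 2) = 8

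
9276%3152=2972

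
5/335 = 1/67 = 0.01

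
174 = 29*6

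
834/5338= 417/2669= 0.16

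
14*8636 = 120904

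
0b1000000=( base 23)2I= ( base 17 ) 3d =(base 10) 64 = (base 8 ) 100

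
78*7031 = 548418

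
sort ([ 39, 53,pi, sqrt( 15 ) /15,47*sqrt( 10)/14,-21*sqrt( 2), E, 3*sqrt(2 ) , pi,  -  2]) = [ - 21*sqrt (2 ), - 2,sqrt ( 15 ) /15,E,pi, pi,3*sqrt( 2),  47*sqrt ( 10)/14, 39, 53 ]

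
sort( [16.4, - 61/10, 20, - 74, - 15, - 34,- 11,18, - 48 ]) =[ - 74  ,-48, - 34, - 15, - 11 , - 61/10,16.4,  18,20 ] 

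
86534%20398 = 4942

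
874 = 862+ 12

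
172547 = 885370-712823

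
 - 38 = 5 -43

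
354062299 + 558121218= 912183517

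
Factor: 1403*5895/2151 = 918965/239 = 5^1*23^1*61^1*131^1*239^ ( - 1 )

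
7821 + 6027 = 13848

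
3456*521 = 1800576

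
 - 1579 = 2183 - 3762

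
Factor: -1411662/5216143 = -48678/179867 = -2^1*3^1*7^1*19^1 * 41^( - 2)*61^1*107^( - 1)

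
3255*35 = 113925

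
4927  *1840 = 9065680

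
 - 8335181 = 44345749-52680930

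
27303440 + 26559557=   53862997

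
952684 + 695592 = 1648276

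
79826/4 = 19956+1/2 = 19956.50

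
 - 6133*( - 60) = 367980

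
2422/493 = 2422/493  =  4.91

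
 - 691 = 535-1226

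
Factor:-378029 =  - 17^1*37^1*601^1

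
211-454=-243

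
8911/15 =594 + 1/15 = 594.07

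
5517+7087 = 12604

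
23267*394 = 9167198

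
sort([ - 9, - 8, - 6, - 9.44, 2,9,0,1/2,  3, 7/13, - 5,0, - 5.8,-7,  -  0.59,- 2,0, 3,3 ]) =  [ - 9.44 , - 9, - 8, - 7,-6, - 5.8, - 5, - 2, - 0.59, 0, 0, 0,1/2 , 7/13, 2,3, 3, 3,9]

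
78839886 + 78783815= 157623701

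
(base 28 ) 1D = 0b101001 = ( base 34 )17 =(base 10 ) 41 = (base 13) 32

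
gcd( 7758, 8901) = 9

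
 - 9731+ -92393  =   - 102124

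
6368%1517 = 300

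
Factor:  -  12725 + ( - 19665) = -2^1 * 5^1*41^1 * 79^1 = -32390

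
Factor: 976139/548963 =251^1 * 3889^1*548963^ ( - 1 ) 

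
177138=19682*9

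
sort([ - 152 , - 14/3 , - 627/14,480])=[ - 152, - 627/14, - 14/3, 480]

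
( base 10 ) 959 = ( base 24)1FN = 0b1110111111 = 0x3bf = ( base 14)4c7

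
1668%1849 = 1668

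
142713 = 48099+94614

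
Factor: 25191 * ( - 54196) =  - 2^2*3^4  *17^1*311^1*797^1=-1365251436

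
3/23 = 3/23 = 0.13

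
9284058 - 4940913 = 4343145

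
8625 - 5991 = 2634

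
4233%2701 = 1532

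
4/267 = 4/267 = 0.01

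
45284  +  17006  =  62290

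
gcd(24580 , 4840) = 20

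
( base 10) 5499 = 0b1010101111011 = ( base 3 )21112200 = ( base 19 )F48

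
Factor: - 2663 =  - 2663^1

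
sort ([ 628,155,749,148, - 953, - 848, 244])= [  -  953 , - 848,148,155,244,628 , 749 ]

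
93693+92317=186010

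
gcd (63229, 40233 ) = 1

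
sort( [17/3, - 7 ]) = [-7, 17/3] 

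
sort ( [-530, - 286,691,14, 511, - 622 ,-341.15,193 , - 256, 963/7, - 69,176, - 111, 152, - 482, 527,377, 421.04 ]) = [ - 622,-530, - 482, - 341.15, - 286, - 256, -111, - 69 , 14,963/7,152 , 176,193, 377,421.04, 511 , 527, 691]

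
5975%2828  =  319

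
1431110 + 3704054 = 5135164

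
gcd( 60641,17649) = 1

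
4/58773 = 4/58773 = 0.00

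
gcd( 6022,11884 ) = 2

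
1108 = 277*4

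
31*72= 2232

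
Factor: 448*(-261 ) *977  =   - 2^6*3^2*7^1*29^1*977^1 = - 114238656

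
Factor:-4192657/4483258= -2^(-1 ) * 7^1*13^(-1)*31^1 * 139^2*172433^( - 1) 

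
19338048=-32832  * ( -589 )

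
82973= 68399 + 14574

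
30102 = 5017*6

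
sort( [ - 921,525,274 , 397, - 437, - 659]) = [  -  921,-659, - 437, 274,397, 525]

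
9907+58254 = 68161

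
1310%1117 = 193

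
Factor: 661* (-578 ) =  - 382058 =-  2^1*17^2*661^1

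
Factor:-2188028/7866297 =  - 2^2*3^(-2 ) * 409^( - 1)* 2137^( - 1)*547007^1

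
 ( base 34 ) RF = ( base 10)933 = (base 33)s9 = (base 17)33F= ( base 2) 1110100101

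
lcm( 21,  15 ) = 105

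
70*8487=594090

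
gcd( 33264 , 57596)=308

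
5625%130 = 35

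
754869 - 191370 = 563499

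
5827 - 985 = 4842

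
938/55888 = 67/3992 = 0.02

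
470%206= 58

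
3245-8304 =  - 5059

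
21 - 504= - 483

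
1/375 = 1/375 = 0.00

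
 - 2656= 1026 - 3682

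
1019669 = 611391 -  - 408278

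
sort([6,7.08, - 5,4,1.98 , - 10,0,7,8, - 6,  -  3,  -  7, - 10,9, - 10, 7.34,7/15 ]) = [  -  10, - 10,  -  10, - 7,- 6, - 5, - 3, 0,7/15  ,  1.98, 4,6,7, 7.08,7.34,8,9] 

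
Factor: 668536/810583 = 2^3 * 11^1*71^1*107^1*810583^ (-1)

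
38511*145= 5584095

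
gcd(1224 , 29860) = 4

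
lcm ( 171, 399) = 1197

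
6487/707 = 6487/707 = 9.18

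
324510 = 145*2238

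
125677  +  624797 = 750474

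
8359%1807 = 1131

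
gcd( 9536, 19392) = 64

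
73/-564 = -1 + 491/564  =  -0.13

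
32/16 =2 = 2.00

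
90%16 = 10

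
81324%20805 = 18909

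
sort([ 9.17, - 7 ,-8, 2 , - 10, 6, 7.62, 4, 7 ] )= [ - 10 ,-8, - 7,2,  4, 6, 7,7.62,9.17] 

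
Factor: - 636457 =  - 239^1* 2663^1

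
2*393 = 786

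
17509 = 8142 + 9367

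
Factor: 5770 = 2^1*5^1 * 577^1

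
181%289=181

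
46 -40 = 6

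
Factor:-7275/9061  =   - 3^1*5^2*13^(-1)*17^(-1)*41^( - 1)*97^1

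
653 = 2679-2026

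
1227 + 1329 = 2556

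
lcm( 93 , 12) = 372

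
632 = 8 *79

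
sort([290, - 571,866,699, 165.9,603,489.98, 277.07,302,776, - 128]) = [- 571,- 128,165.9,277.07,290, 302,489.98,603,699 , 776,866]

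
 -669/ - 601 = 669/601 = 1.11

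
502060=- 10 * ( - 50206 ) 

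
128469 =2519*51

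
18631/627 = 18631/627 = 29.71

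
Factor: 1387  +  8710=10097 = 23^1*439^1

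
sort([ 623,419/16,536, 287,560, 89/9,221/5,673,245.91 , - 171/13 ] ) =[-171/13,89/9, 419/16 , 221/5,245.91,287,  536, 560,623, 673 ]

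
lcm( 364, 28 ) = 364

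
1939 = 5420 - 3481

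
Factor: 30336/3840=2^( - 1 ) * 5^( - 1)*79^1  =  79/10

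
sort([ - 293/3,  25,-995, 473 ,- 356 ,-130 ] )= [ - 995  ,-356, - 130, - 293/3, 25, 473] 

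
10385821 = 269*38609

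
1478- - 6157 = 7635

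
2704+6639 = 9343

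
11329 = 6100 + 5229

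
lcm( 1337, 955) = 6685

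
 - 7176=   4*( - 1794 )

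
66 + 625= 691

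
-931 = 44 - 975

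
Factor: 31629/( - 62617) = - 3^1 * 13^1 * 811^1*62617^ ( - 1 ) 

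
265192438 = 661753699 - 396561261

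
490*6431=3151190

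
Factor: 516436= 2^2*41^1*47^1 * 67^1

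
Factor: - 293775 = -3^1 * 5^2*3917^1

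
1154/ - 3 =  - 1154/3 = - 384.67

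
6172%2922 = 328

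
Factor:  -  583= -11^1*53^1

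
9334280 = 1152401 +8181879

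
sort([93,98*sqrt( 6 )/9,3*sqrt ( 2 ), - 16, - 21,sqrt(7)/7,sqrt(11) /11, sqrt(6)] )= [ - 21 , - 16,sqrt (11)/11,sqrt( 7 )/7,  sqrt ( 6),3*sqrt( 2 ),98 *sqrt(6)/9,93 ] 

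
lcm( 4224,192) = 4224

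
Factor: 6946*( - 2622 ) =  - 2^2*3^1*19^1 * 23^2*151^1 = - 18212412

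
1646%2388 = 1646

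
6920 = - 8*(  -  865)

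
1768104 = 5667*312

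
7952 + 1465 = 9417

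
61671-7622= 54049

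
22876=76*301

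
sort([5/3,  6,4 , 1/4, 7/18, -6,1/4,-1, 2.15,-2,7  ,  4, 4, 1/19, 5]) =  [-6,-2,-1,1/19 , 1/4, 1/4, 7/18, 5/3, 2.15,  4,4,4,5,6,7] 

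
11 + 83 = 94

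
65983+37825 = 103808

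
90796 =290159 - 199363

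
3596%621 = 491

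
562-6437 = -5875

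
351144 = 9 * 39016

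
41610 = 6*6935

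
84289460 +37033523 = 121322983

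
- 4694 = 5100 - 9794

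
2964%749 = 717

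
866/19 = 866/19 = 45.58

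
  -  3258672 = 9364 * ( - 348 ) 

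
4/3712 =1/928 = 0.00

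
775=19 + 756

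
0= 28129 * 0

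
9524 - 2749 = 6775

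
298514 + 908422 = 1206936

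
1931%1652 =279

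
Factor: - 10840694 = - 2^1*5420347^1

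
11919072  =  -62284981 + 74204053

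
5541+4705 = 10246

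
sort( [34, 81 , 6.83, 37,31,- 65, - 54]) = [ - 65, - 54,6.83 , 31,34, 37,81] 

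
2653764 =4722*562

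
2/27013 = 2/27013  =  0.00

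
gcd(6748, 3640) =28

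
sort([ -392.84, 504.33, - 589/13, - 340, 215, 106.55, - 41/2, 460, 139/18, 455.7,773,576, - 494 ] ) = [ -494, - 392.84, - 340, - 589/13,- 41/2, 139/18, 106.55,215, 455.7,460, 504.33, 576, 773] 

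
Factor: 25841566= 2^1* 12920783^1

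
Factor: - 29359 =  - 11^1*17^1 * 157^1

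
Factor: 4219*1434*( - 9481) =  - 57360486126 = -  2^1*3^1*19^1*239^1*499^1*4219^1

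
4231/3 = 4231/3 = 1410.33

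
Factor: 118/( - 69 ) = - 2^1*3^(- 1)*23^( - 1) * 59^1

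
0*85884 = 0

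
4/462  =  2/231 = 0.01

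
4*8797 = 35188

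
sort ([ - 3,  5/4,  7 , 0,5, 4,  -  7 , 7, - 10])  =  [-10, - 7, -3 , 0, 5/4, 4 , 5, 7 , 7 ] 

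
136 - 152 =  - 16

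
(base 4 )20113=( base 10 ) 535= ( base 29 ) id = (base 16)217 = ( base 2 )1000010111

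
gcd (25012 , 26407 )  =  1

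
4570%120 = 10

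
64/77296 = 4/4831=0.00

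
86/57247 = 86/57247 = 0.00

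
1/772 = 1/772  =  0.00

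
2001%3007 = 2001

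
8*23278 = 186224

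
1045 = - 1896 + 2941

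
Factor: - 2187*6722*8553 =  - 2^1*3^8* 2851^1*3361^1  =  - 125737772742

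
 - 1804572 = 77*( - 23436)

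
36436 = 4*9109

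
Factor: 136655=5^1*151^1 * 181^1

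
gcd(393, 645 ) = 3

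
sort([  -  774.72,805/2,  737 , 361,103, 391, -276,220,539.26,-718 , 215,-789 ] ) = [ - 789, - 774.72 , -718, -276, 103, 215,220,361,391,  805/2,539.26,737 ]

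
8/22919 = 8/22919 = 0.00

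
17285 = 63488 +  - 46203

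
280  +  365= 645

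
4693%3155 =1538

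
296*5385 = 1593960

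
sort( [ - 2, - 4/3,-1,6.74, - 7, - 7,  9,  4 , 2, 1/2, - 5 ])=[ - 7, - 7, - 5, - 2 , -4/3, - 1 , 1/2, 2,4,6.74,9]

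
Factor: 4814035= 5^1*962807^1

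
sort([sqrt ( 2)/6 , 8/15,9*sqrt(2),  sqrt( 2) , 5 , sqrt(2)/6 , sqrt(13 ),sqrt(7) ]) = [sqrt(2)/6,sqrt (2)/6,8/15,  sqrt(2),sqrt (7 ), sqrt(13), 5, 9*sqrt ( 2)] 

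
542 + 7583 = 8125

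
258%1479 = 258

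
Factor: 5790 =2^1*3^1 *5^1*193^1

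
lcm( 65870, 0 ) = 0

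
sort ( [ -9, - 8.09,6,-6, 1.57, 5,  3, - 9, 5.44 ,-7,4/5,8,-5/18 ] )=[-9, -9, - 8.09,- 7, - 6, - 5/18, 4/5, 1.57, 3, 5, 5.44, 6,8 ]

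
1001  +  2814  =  3815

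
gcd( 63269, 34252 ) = 1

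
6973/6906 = 6973/6906 = 1.01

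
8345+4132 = 12477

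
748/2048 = 187/512 = 0.37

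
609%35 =14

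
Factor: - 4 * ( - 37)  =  148=2^2 * 37^1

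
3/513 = 1/171 = 0.01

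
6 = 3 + 3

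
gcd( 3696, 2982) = 42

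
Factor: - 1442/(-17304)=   1/12=2^( - 2 )  *3^ ( - 1) 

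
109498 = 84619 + 24879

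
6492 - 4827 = 1665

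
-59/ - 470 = 59/470 = 0.13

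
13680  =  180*76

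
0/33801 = 0 = 0.00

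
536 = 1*536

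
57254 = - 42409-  - 99663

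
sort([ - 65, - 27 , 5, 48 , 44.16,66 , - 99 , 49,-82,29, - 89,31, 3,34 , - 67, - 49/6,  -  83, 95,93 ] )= [ - 99, - 89, - 83, - 82,-67,-65 , - 27 ,-49/6, 3,  5,29,31, 34 , 44.16, 48 , 49,66,93, 95] 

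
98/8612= 49/4306 = 0.01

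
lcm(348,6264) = 6264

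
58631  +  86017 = 144648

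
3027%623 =535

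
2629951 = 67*39253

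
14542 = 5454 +9088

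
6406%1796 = 1018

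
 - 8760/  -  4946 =1  +  1907/2473=1.77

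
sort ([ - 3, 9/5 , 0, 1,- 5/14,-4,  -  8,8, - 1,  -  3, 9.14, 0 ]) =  [-8,-4,  -  3,- 3,-1,-5/14, 0, 0,1, 9/5,  8, 9.14 ] 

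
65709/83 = 65709/83 = 791.67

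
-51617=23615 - 75232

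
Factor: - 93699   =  -3^2*29^1*359^1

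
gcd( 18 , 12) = 6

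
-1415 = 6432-7847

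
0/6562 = 0  =  0.00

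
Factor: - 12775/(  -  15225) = 73/87 = 3^( - 1 )*29^(  -  1)*73^1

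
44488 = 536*83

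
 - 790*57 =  - 45030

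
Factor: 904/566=452/283=2^2*113^1*283^ ( - 1)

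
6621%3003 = 615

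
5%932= 5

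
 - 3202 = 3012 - 6214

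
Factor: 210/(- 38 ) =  - 105/19  =  - 3^1 * 5^1 * 7^1*19^(- 1 ) 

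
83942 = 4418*19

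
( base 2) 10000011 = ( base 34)3t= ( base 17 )7c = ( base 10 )131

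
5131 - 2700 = 2431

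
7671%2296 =783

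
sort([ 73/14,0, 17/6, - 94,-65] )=[ - 94, - 65,0, 17/6,73/14]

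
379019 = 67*5657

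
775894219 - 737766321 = 38127898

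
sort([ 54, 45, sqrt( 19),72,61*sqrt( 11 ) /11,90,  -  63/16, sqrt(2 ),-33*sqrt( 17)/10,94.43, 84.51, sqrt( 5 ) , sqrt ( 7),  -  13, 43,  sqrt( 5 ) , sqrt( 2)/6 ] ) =[ - 33*sqrt( 17 )/10,- 13,-63/16, sqrt( 2 ) /6 , sqrt( 2), sqrt( 5), sqrt(5 ), sqrt( 7 ),  sqrt( 19), 61*sqrt(11)/11 , 43,  45, 54, 72, 84.51, 90, 94.43 ] 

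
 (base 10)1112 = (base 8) 2130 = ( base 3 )1112012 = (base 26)1gk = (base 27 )1E5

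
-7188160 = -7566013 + 377853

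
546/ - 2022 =-1  +  246/337 = - 0.27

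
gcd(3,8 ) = 1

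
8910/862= 10 +145/431 = 10.34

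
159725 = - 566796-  - 726521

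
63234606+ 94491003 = 157725609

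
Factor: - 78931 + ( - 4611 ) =-2^1*41771^1= -83542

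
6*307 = 1842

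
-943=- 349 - 594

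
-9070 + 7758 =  - 1312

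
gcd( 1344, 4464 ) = 48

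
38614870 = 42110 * 917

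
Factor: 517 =11^1*47^1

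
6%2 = 0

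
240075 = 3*80025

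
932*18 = 16776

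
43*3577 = 153811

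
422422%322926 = 99496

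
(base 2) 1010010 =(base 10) 82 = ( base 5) 312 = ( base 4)1102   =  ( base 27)31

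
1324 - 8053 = -6729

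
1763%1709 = 54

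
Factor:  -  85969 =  - 13^1*17^1*389^1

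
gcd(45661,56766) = 1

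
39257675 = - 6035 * ( - 6505 ) 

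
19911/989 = 20+131/989 = 20.13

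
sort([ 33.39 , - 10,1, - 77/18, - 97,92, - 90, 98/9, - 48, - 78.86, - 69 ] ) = [ - 97, -90, - 78.86, - 69,  -  48, - 10, - 77/18,  1 , 98/9,33.39, 92 ] 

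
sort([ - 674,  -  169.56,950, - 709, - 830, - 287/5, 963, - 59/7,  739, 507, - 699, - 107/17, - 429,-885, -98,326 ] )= [ - 885, - 830, - 709, -699,  -  674, - 429,-169.56, - 98,  -  287/5 , - 59/7,  -  107/17,326,507,739,950,963]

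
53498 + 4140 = 57638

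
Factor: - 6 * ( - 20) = 120 = 2^3*3^1 *5^1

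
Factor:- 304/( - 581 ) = 2^4*7^( - 1) * 19^1*83^( - 1)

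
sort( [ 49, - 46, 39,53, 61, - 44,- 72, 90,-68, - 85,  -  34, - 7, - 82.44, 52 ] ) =[ - 85, - 82.44,-72,-68, - 46,-44,-34,- 7,39,49 , 52,53 , 61,90]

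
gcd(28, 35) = 7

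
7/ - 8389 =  - 1 + 8382/8389= - 0.00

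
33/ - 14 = - 33/14 = - 2.36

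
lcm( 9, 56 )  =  504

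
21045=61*345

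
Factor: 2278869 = 3^1*759623^1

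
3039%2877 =162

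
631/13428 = 631/13428  =  0.05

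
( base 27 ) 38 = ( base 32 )2p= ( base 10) 89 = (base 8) 131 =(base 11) 81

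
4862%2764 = 2098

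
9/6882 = 3/2294 = 0.00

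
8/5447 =8/5447= 0.00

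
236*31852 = 7517072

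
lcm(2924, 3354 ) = 114036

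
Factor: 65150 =2^1 * 5^2*1303^1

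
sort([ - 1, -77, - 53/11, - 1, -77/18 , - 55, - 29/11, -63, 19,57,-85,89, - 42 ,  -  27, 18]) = [ - 85 , - 77, - 63, -55 ,-42,-27, - 53/11, -77/18 , - 29/11, - 1, - 1,18, 19, 57, 89]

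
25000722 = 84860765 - 59860043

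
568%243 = 82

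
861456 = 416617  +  444839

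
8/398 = 4/199 = 0.02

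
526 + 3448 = 3974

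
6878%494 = 456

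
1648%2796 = 1648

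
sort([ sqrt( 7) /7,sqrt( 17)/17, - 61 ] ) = [- 61,sqrt(17)/17,sqrt ( 7 )/7]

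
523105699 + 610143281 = 1133248980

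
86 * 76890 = 6612540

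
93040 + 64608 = 157648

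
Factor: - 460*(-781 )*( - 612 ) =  - 219867120 = - 2^4*3^2*5^1*11^1*17^1*23^1*71^1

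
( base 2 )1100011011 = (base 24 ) 193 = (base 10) 795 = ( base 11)663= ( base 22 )1e3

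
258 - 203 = 55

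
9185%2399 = 1988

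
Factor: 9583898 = 2^1 * 31^1*154579^1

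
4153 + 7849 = 12002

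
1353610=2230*607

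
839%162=29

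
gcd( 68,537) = 1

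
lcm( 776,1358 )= 5432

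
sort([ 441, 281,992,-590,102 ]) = [ - 590,  102, 281,441,992]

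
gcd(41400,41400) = 41400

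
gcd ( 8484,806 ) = 2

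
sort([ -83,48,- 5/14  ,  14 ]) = [ - 83 ,-5/14, 14,48] 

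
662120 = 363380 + 298740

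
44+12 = 56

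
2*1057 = 2114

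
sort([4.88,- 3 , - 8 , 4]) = [-8,-3, 4,4.88]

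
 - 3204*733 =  - 2348532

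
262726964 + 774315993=1037042957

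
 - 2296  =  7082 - 9378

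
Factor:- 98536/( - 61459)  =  2^3*41^(- 1)*109^1*113^1*1499^( - 1) 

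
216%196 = 20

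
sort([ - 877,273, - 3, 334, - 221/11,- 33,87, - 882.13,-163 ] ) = [-882.13, - 877, - 163, - 33, - 221/11, - 3, 87,273,  334]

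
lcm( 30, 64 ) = 960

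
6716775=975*6889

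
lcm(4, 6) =12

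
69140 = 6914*10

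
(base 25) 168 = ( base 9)1060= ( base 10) 783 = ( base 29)r0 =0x30F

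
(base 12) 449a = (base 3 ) 101102201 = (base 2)1110110110110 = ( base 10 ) 7606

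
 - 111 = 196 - 307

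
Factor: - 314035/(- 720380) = 347/796=2^( - 2 )*199^( - 1)*347^1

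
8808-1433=7375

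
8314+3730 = 12044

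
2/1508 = 1/754 = 0.00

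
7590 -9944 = -2354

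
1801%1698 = 103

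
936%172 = 76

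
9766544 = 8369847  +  1396697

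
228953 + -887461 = -658508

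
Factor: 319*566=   2^1*11^1*29^1 * 283^1 = 180554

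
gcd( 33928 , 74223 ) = 1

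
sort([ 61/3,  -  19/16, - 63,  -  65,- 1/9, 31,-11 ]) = [ - 65, - 63, - 11,-19/16 , - 1/9,61/3, 31] 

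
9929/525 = 9929/525 = 18.91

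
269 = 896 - 627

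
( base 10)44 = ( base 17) 2a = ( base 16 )2c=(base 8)54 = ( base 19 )26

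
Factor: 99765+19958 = 119723 = 119723^1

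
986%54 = 14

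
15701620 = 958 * 16390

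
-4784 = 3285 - 8069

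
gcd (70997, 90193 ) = 1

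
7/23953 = 7/23953 = 0.00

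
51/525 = 17/175 = 0.10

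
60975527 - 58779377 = 2196150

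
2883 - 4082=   -  1199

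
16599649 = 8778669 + 7820980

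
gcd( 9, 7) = 1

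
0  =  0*264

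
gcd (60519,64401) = 3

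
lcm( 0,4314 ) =0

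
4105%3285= 820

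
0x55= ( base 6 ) 221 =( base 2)1010101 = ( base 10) 85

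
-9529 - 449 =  - 9978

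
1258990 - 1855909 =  - 596919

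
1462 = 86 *17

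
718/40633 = 718/40633 = 0.02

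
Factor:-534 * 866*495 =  - 228909780= - 2^2*3^3*  5^1* 11^1*89^1*433^1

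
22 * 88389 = 1944558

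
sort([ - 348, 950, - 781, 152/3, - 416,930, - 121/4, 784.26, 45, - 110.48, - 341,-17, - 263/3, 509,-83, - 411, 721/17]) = [ - 781, - 416 , - 411, - 348,-341, - 110.48, - 263/3, -83, - 121/4, - 17, 721/17, 45,152/3, 509, 784.26,930, 950] 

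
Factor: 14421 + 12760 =7^1*11^1*353^1 =27181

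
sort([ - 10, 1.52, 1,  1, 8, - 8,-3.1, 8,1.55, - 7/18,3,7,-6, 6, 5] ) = [ - 10, - 8, - 6,-3.1,-7/18,1,  1, 1.52,1.55,3,5,6,7  ,  8,8 ] 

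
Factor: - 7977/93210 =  - 2659/31070 = - 2^(-1) *5^ ( - 1 )*13^(-1)*239^(-1)*2659^1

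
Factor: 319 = 11^1*29^1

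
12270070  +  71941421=84211491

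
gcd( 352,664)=8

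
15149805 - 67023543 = - 51873738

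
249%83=0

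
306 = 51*6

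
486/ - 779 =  - 1 + 293/779 = -0.62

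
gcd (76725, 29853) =279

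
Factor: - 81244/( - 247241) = 2^2*19^1*  1069^1*247241^( - 1 )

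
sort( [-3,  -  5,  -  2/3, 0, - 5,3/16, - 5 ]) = [ - 5, - 5, - 5 , - 3, - 2/3,0,3/16] 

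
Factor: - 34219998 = - 2^1 * 3^2  *  23^1*82657^1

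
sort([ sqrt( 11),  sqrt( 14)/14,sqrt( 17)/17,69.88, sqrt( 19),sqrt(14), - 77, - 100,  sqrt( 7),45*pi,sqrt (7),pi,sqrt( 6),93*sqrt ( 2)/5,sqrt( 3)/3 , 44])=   [ - 100, - 77,sqrt( 17 ) /17,sqrt(14) /14, sqrt( 3)/3 , sqrt( 6) , sqrt( 7),sqrt( 7), pi,  sqrt(11 ),sqrt( 14), sqrt( 19), 93*sqrt( 2)/5, 44,69.88 , 45*pi ]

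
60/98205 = 4/6547=0.00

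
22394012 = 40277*556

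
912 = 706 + 206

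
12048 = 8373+3675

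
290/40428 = 145/20214 = 0.01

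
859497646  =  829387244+30110402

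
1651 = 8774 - 7123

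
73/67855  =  73/67855 = 0.00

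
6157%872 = 53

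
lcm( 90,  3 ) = 90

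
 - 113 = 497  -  610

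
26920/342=78 + 122/171  =  78.71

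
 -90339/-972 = 92  +  305/324=92.94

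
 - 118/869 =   -  1 + 751/869 = -0.14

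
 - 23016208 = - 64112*359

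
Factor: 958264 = 2^3*119783^1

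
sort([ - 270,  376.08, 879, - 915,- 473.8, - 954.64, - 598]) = [ - 954.64,-915, - 598, - 473.8,  -  270, 376.08,879] 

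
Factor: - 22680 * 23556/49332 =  - 2^3 * 3^4*5^1 * 7^1*13^1*151^1*4111^(- 1 ) = - 44520840/4111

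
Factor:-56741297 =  - 827^1* 68611^1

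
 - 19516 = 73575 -93091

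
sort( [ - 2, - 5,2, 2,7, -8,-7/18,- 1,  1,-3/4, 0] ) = [  -  8,  -  5, - 2 , - 1,  -  3/4, - 7/18, 0,  1, 2, 2, 7] 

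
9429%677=628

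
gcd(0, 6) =6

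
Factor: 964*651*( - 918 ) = -2^3*3^4*7^1*17^1*31^1*241^1 = - 576103752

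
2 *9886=19772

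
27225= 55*495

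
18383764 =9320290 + 9063474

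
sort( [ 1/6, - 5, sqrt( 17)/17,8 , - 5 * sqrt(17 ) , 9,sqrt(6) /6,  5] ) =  [ - 5*sqrt(17) , - 5,1/6, sqrt(17 )/17, sqrt( 6)/6 , 5,8,9]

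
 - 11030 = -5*2206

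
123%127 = 123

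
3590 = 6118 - 2528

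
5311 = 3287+2024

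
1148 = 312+836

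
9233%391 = 240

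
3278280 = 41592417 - 38314137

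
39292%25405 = 13887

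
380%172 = 36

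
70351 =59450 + 10901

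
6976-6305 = 671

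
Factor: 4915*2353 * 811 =5^1*13^1*181^1*811^1*983^1 = 9379210945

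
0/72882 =0 = 0.00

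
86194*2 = 172388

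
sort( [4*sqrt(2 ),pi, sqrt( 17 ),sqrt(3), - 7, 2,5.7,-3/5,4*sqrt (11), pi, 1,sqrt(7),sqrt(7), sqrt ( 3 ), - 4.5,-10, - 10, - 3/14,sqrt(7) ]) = [-10, - 10, - 7, - 4.5, - 3/5, - 3/14,1, sqrt(3),  sqrt ( 3), 2, sqrt( 7 ),sqrt( 7),sqrt(7), pi, pi, sqrt (17),4*sqrt( 2), 5.7, 4*sqrt(11 )] 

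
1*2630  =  2630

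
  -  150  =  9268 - 9418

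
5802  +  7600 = 13402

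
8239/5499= 1 + 2740/5499 = 1.50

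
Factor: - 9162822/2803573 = -2^1  *  3^1*1527137^1*2803573^( - 1 ) 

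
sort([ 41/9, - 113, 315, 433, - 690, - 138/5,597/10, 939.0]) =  [-690, - 113,-138/5, 41/9, 597/10, 315, 433,939.0] 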